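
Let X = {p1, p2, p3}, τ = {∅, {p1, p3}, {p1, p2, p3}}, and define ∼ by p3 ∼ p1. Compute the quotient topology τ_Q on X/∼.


X/∼ = {[p1=p3], [p2]}; |τ_Q| = 3.

Equivalence classes: [p1=p3], [p2].
Quotient map π: X → X/∼ sends p1 ↦ [p1=p3], p2 ↦ [p2], p3 ↦ [p1=p3].
For each subset V ⊆ X/∼, compute π^{-1}(V) ⊆ X and check whether π^{-1}(V) ∈ τ. V is open in τ_Q iff π^{-1}(V) ∈ τ.
  V = {}: π^{-1}(V) = ∅ ∈ τ ✓.
  V = {[p1=p3]}: π^{-1}(V) = {p1, p3} ∈ τ ✓.
  V = {[p2]}: π^{-1}(V) = {p2} ∉ τ ✗.
  V = {[p1=p3], [p2]}: π^{-1}(V) = {p1, p2, p3} ∈ τ ✓.
Open sets in the quotient: τ_Q = {{}, {[p1=p3]}, {[p1=p3], [p2]}} (3 elements).


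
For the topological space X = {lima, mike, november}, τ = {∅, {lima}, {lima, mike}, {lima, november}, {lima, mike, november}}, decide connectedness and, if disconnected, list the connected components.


(X, τ) is connected.

Find clopen sets (U ∈ τ with X ∖ U ∈ τ):
  U = ∅, X ∖ U = {lima, mike, november} — both open, so U is clopen.
  U = {lima, mike, november}, X ∖ U = ∅ — both open, so U is clopen.
Only trivial clopens (∅ and X) exist, so (X, τ) is connected.
Compute connected components by grouping points that agree on all clopens:
  component: {lima, mike, november}


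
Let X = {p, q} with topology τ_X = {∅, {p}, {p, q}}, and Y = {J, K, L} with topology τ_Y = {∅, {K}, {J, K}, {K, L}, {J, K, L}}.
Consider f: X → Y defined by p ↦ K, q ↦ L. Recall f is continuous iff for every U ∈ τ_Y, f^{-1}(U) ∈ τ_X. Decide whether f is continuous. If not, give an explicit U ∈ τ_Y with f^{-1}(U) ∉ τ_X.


f IS continuous.

Compute f^{-1}(U) for each U ∈ τ_Y:
  U = ∅: f^{-1}(U) = ∅ ∈ τ_X ✓.
  U = {K}: f^{-1}(U) = {p} ∈ τ_X ✓.
  U = {J, K}: f^{-1}(U) = {p} ∈ τ_X ✓.
  U = {K, L}: f^{-1}(U) = {p, q} ∈ τ_X ✓.
  U = {J, K, L}: f^{-1}(U) = {p, q} ∈ τ_X ✓.
Every preimage lies in τ_X, so f IS continuous.


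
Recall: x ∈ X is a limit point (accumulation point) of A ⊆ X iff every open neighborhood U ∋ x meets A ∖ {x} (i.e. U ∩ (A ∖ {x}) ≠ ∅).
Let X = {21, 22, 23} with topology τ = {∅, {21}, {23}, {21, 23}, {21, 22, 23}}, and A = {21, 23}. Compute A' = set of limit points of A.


A' = {22}

For each x ∈ X, list the open sets U ∈ τ with x ∈ U, then check whether U ∩ (A ∖ {x}) ≠ ∅ for every such U.
  x = 21: open {21} ∋ x has {21} ∩ (A ∖ {21}) = ∅, so x is NOT a limit point.
  x = 22: opens ∋ x are {21, 22, 23}; each meets A ∖ {22}, so x IS a limit point.
  x = 23: open {23} ∋ x has {23} ∩ (A ∖ {23}) = ∅, so x is NOT a limit point.
Collecting: A' = {22}.


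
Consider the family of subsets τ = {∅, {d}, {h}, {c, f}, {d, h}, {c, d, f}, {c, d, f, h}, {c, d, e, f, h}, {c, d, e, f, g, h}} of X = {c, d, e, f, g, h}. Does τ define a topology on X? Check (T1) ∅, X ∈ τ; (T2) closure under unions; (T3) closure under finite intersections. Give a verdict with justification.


τ is NOT a topology on X.

Axiom (T1): ∅ ∈ τ? Yes; X ∈ τ? Yes.
Axiom (T2/T3): check pairwise unions and intersections of members of τ.
Counterexample for (T2): {h} ∪ {c, f} = {c, f, h} ∉ τ. Therefore τ is NOT a topology.


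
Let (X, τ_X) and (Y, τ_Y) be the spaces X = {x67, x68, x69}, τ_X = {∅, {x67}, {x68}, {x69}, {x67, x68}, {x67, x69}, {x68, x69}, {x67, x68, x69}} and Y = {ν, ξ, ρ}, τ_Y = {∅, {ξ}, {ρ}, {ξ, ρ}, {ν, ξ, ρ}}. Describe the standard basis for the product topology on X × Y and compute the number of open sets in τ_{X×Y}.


Basis B = {∅ × ∅, {x67} × {ξ}, {x67} × {ρ}, {x68} × {ξ}, {x68} × {ρ}, {x69} × {ξ}, {x69} × {ρ}, {x67} × {ξ, ρ}, {x67, x68} × {ξ}, {x67, x69} × {ξ}, {x67, x68} × {ρ}, {x67, x69} × {ρ}, {x68} × {ξ, ρ}, {x68, x69} × {ξ}, {x68, x69} × {ρ}, {x69} × {ξ, ρ}, {x67} × {ν, ξ, ρ}, {x67, x68, x69} × {ξ}, {x67, x68, x69} × {ρ}, {x68} × {ν, ξ, ρ}, {x69} × {ν, ξ, ρ}, {x67, x68} × {ξ, ρ}, {x67, x69} × {ξ, ρ}, {x68, x69} × {ξ, ρ}, {x67, x68} × {ν, ξ, ρ}, {x67, x69} × {ν, ξ, ρ}, {x67, x68, x69} × {ξ, ρ}, {x68, x69} × {ν, ξ, ρ}, {x67, x68, x69} × {ν, ξ, ρ}}; |τ_{X×Y}| = 125.

Enumerate products U × V with U ∈ τ_X, V ∈ τ_Y (deduplicated):
  ∅ × ∅ = {} (∅)
  {x67} × {ξ} = {(x67,ξ)}
  {x67} × {ρ} = {(x67,ρ)}
  {x68} × {ξ} = {(x68,ξ)}
  {x68} × {ρ} = {(x68,ρ)}
  {x69} × {ξ} = {(x69,ξ)}
  {x69} × {ρ} = {(x69,ρ)}
  {x67} × {ξ, ρ} = {(x67,ξ), (x67,ρ)}
  {x67, x68} × {ξ} = {(x67,ξ), (x68,ξ)}
  {x67, x69} × {ξ} = {(x67,ξ), (x69,ξ)}
  {x67, x68} × {ρ} = {(x67,ρ), (x68,ρ)}
  {x67, x69} × {ρ} = {(x67,ρ), (x69,ρ)}
  {x68} × {ξ, ρ} = {(x68,ξ), (x68,ρ)}
  {x68, x69} × {ξ} = {(x68,ξ), (x69,ξ)}
  {x68, x69} × {ρ} = {(x68,ρ), (x69,ρ)}
  {x69} × {ξ, ρ} = {(x69,ξ), (x69,ρ)}
  {x67} × {ν, ξ, ρ} = {(x67,ν), (x67,ξ), (x67,ρ)}
  {x67, x68, x69} × {ξ} = {(x67,ξ), (x68,ξ), (x69,ξ)}
  {x67, x68, x69} × {ρ} = {(x67,ρ), (x68,ρ), (x69,ρ)}
  {x68} × {ν, ξ, ρ} = {(x68,ν), (x68,ξ), (x68,ρ)}
  {x69} × {ν, ξ, ρ} = {(x69,ν), (x69,ξ), (x69,ρ)}
  {x67, x68} × {ξ, ρ} = {(x67,ξ), (x67,ρ), (x68,ξ), (x68,ρ)}
  {x67, x69} × {ξ, ρ} = {(x67,ξ), (x67,ρ), (x69,ξ), (x69,ρ)}
  {x68, x69} × {ξ, ρ} = {(x68,ξ), (x68,ρ), (x69,ξ), (x69,ρ)}
  {x67, x68} × {ν, ξ, ρ} = {(x67,ν), (x67,ξ), (x67,ρ), (x68,ν), (x68,ξ), (x68,ρ)}
  {x67, x69} × {ν, ξ, ρ} = {(x67,ν), (x67,ξ), (x67,ρ), (x69,ν), (x69,ξ), (x69,ρ)}
  {x67, x68, x69} × {ξ, ρ} = {(x67,ξ), (x67,ρ), (x68,ξ), (x68,ρ), (x69,ξ), (x69,ρ)}
  {x68, x69} × {ν, ξ, ρ} = {(x68,ν), (x68,ξ), (x68,ρ), (x69,ν), (x69,ξ), (x69,ρ)}
  {x67, x68, x69} × {ν, ξ, ρ} = {(x67,ν), (x67,ξ), (x67,ρ), (x68,ν), (x68,ξ), (x68,ρ), (x69,ν), (x69,ξ), (x69,ρ)}
These 29 distinct sets form the basis B.
Close under arbitrary unions to get τ_{X×Y}; counting gives |τ_{X×Y}| = 125.


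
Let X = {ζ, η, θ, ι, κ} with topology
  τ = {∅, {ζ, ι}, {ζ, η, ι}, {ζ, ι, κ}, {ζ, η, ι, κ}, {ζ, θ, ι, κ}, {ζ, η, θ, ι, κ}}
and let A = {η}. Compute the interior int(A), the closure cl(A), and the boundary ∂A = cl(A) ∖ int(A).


int(A) = ∅, cl(A) = {η}, ∂A = {η}.

Closed sets in (X, τ) are complements of opens:
  closed(X, τ) = {∅, {η}, {θ}, {η, θ}, {θ, κ}, {η, θ, κ}, {ζ, η, θ, ι, κ}}.
int(A) = ⋃ {U ∈ τ : U ⊆ A}. Opens contained in A: ∅.
Taking the union of these: int(A) = ∅.
cl(A) = ⋂ {C closed : A ⊆ C}. Closed sets containing A: {η}, {η, θ}, {η, θ, κ}, {ζ, η, θ, ι, κ}.
Intersecting these: cl(A) = {η}.
∂A = cl(A) ∖ int(A) = {η} ∖ ∅ = {η}.


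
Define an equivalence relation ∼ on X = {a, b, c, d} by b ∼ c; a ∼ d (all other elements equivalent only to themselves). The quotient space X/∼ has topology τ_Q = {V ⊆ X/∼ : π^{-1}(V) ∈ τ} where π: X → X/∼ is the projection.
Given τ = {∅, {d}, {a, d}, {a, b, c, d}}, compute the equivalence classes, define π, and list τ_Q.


X/∼ = {[a=d], [b=c]}; |τ_Q| = 3.

Equivalence classes: [a=d], [b=c].
Quotient map π: X → X/∼ sends a ↦ [a=d], b ↦ [b=c], c ↦ [b=c], d ↦ [a=d].
For each subset V ⊆ X/∼, compute π^{-1}(V) ⊆ X and check whether π^{-1}(V) ∈ τ. V is open in τ_Q iff π^{-1}(V) ∈ τ.
  V = {}: π^{-1}(V) = ∅ ∈ τ ✓.
  V = {[a=d]}: π^{-1}(V) = {a, d} ∈ τ ✓.
  V = {[b=c]}: π^{-1}(V) = {b, c} ∉ τ ✗.
  V = {[a=d], [b=c]}: π^{-1}(V) = {a, b, c, d} ∈ τ ✓.
Open sets in the quotient: τ_Q = {{}, {[a=d]}, {[a=d], [b=c]}} (3 elements).


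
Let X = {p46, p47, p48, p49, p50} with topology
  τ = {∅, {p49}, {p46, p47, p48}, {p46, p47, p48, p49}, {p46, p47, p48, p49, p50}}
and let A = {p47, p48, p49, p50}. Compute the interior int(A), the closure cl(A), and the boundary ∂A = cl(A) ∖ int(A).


int(A) = {p49}, cl(A) = {p46, p47, p48, p49, p50}, ∂A = {p46, p47, p48, p50}.

Closed sets in (X, τ) are complements of opens:
  closed(X, τ) = {∅, {p50}, {p49, p50}, {p46, p47, p48, p50}, {p46, p47, p48, p49, p50}}.
int(A) = ⋃ {U ∈ τ : U ⊆ A}. Opens contained in A: ∅, {p49}.
Taking the union of these: int(A) = {p49}.
cl(A) = ⋂ {C closed : A ⊆ C}. Closed sets containing A: {p46, p47, p48, p49, p50}.
Intersecting these: cl(A) = {p46, p47, p48, p49, p50}.
∂A = cl(A) ∖ int(A) = {p46, p47, p48, p49, p50} ∖ {p49} = {p46, p47, p48, p50}.


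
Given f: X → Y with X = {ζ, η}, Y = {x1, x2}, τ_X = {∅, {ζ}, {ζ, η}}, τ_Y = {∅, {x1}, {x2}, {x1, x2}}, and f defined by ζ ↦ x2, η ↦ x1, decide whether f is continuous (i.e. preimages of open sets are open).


f is NOT continuous.

Compute f^{-1}(U) for each U ∈ τ_Y:
  U = ∅: f^{-1}(U) = ∅ ∈ τ_X ✓.
  U = {x1}: f^{-1}(U) = {η} ∉ τ_X ✗.
  U = {x2}: f^{-1}(U) = {ζ} ∈ τ_X ✓.
  U = {x1, x2}: f^{-1}(U) = {ζ, η} ∈ τ_X ✓.
Found U = {x1} with f^{-1}(U) = {η} not in τ_X. Therefore f is NOT continuous.


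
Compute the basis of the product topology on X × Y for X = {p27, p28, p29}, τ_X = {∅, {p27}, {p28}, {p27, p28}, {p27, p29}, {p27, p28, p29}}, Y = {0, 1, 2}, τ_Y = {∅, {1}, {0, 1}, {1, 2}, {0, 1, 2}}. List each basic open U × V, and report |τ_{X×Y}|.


Basis B = {∅ × ∅, {p27} × {1}, {p28} × {1}, {p27} × {0, 1}, {p27} × {1, 2}, {p27, p28} × {1}, {p27, p29} × {1}, {p28} × {0, 1}, {p28} × {1, 2}, {p27} × {0, 1, 2}, {p27, p28, p29} × {1}, {p28} × {0, 1, 2}, {p27, p28} × {0, 1}, {p27, p29} × {0, 1}, {p27, p28} × {1, 2}, {p27, p29} × {1, 2}, {p27, p28} × {0, 1, 2}, {p27, p29} × {0, 1, 2}, {p27, p28, p29} × {0, 1}, {p27, p28, p29} × {1, 2}, {p27, p28, p29} × {0, 1, 2}}; |τ_{X×Y}| = 70.

Enumerate products U × V with U ∈ τ_X, V ∈ τ_Y (deduplicated):
  ∅ × ∅ = {} (∅)
  {p27} × {1} = {(p27,1)}
  {p28} × {1} = {(p28,1)}
  {p27} × {0, 1} = {(p27,0), (p27,1)}
  {p27} × {1, 2} = {(p27,1), (p27,2)}
  {p27, p28} × {1} = {(p27,1), (p28,1)}
  {p27, p29} × {1} = {(p27,1), (p29,1)}
  {p28} × {0, 1} = {(p28,0), (p28,1)}
  {p28} × {1, 2} = {(p28,1), (p28,2)}
  {p27} × {0, 1, 2} = {(p27,0), (p27,1), (p27,2)}
  {p27, p28, p29} × {1} = {(p27,1), (p28,1), (p29,1)}
  {p28} × {0, 1, 2} = {(p28,0), (p28,1), (p28,2)}
  {p27, p28} × {0, 1} = {(p27,0), (p27,1), (p28,0), (p28,1)}
  {p27, p29} × {0, 1} = {(p27,0), (p27,1), (p29,0), (p29,1)}
  {p27, p28} × {1, 2} = {(p27,1), (p27,2), (p28,1), (p28,2)}
  {p27, p29} × {1, 2} = {(p27,1), (p27,2), (p29,1), (p29,2)}
  {p27, p28} × {0, 1, 2} = {(p27,0), (p27,1), (p27,2), (p28,0), (p28,1), (p28,2)}
  {p27, p29} × {0, 1, 2} = {(p27,0), (p27,1), (p27,2), (p29,0), (p29,1), (p29,2)}
  {p27, p28, p29} × {0, 1} = {(p27,0), (p27,1), (p28,0), (p28,1), (p29,0), (p29,1)}
  {p27, p28, p29} × {1, 2} = {(p27,1), (p27,2), (p28,1), (p28,2), (p29,1), (p29,2)}
  {p27, p28, p29} × {0, 1, 2} = {(p27,0), (p27,1), (p27,2), (p28,0), (p28,1), (p28,2), (p29,0), (p29,1), (p29,2)}
These 21 distinct sets form the basis B.
Close under arbitrary unions to get τ_{X×Y}; counting gives |τ_{X×Y}| = 70.


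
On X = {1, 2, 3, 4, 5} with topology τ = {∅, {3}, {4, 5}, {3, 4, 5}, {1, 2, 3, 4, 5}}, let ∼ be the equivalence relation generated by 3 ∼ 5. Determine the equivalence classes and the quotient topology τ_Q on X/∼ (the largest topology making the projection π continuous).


X/∼ = {[1], [2], [3=5], [4]}; |τ_Q| = 3.

Equivalence classes: [1], [2], [3=5], [4].
Quotient map π: X → X/∼ sends 1 ↦ [1], 2 ↦ [2], 3 ↦ [3=5], 4 ↦ [4], 5 ↦ [3=5].
For each subset V ⊆ X/∼, compute π^{-1}(V) ⊆ X and check whether π^{-1}(V) ∈ τ. V is open in τ_Q iff π^{-1}(V) ∈ τ.
  V = {}: π^{-1}(V) = ∅ ∈ τ ✓.
  V = {[1]}: π^{-1}(V) = {1} ∉ τ ✗.
  V = {[2]}: π^{-1}(V) = {2} ∉ τ ✗.
  V = {[1], [2]}: π^{-1}(V) = {1, 2} ∉ τ ✗.
  V = {[3=5]}: π^{-1}(V) = {3, 5} ∉ τ ✗.
  V = {[1], [3=5]}: π^{-1}(V) = {1, 3, 5} ∉ τ ✗.
  V = {[2], [3=5]}: π^{-1}(V) = {2, 3, 5} ∉ τ ✗.
  V = {[1], [2], [3=5]}: π^{-1}(V) = {1, 2, 3, 5} ∉ τ ✗.
  V = {[4]}: π^{-1}(V) = {4} ∉ τ ✗.
  V = {[1], [4]}: π^{-1}(V) = {1, 4} ∉ τ ✗.
  V = {[2], [4]}: π^{-1}(V) = {2, 4} ∉ τ ✗.
  V = {[1], [2], [4]}: π^{-1}(V) = {1, 2, 4} ∉ τ ✗.
  V = {[3=5], [4]}: π^{-1}(V) = {3, 4, 5} ∈ τ ✓.
  V = {[1], [3=5], [4]}: π^{-1}(V) = {1, 3, 4, 5} ∉ τ ✗.
  V = {[2], [3=5], [4]}: π^{-1}(V) = {2, 3, 4, 5} ∉ τ ✗.
  V = {[1], [2], [3=5], [4]}: π^{-1}(V) = {1, 2, 3, 4, 5} ∈ τ ✓.
Open sets in the quotient: τ_Q = {{}, {[3=5], [4]}, {[1], [2], [3=5], [4]}} (3 elements).


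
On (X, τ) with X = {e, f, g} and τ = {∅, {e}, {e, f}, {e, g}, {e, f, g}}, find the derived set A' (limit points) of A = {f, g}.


A' = ∅

For each x ∈ X, list the open sets U ∈ τ with x ∈ U, then check whether U ∩ (A ∖ {x}) ≠ ∅ for every such U.
  x = e: open {e} ∋ x has {e} ∩ (A ∖ {e}) = ∅, so x is NOT a limit point.
  x = f: open {e, f} ∋ x has {e, f} ∩ (A ∖ {f}) = ∅, so x is NOT a limit point.
  x = g: open {e, g} ∋ x has {e, g} ∩ (A ∖ {g}) = ∅, so x is NOT a limit point.
Collecting: A' = ∅.


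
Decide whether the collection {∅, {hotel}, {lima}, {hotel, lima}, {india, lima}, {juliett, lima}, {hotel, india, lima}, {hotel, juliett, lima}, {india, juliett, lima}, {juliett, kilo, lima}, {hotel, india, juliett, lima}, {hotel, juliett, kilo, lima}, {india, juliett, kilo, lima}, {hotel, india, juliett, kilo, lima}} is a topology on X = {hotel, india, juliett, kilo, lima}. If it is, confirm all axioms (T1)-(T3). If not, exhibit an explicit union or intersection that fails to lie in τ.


τ IS a topology on X.

Axiom (T1): ∅ ∈ τ? Yes; X ∈ τ? Yes.
Axiom (T2/T3): check pairwise unions and intersections of members of τ.
All pairwise intersections and unions checked — each lies in τ. Therefore τ satisfies (T1), (T2), (T3): it IS a topology on X.


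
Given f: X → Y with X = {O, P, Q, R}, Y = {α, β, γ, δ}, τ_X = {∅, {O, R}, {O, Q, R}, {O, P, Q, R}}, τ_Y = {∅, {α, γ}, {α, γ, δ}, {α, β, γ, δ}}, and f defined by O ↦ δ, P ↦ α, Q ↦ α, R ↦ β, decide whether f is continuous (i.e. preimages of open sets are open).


f is NOT continuous.

Compute f^{-1}(U) for each U ∈ τ_Y:
  U = ∅: f^{-1}(U) = ∅ ∈ τ_X ✓.
  U = {α, γ}: f^{-1}(U) = {P, Q} ∉ τ_X ✗.
  U = {α, γ, δ}: f^{-1}(U) = {O, P, Q} ∉ τ_X ✗.
  U = {α, β, γ, δ}: f^{-1}(U) = {O, P, Q, R} ∈ τ_X ✓.
Found U = {α, γ} with f^{-1}(U) = {P, Q} not in τ_X. Therefore f is NOT continuous.


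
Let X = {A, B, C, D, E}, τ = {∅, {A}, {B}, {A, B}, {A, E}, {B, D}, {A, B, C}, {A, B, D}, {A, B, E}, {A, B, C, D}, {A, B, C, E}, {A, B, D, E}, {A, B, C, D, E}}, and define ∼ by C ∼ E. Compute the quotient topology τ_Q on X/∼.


X/∼ = {[A], [B], [C=E], [D]}; |τ_Q| = 8.

Equivalence classes: [A], [B], [C=E], [D].
Quotient map π: X → X/∼ sends A ↦ [A], B ↦ [B], C ↦ [C=E], D ↦ [D], E ↦ [C=E].
For each subset V ⊆ X/∼, compute π^{-1}(V) ⊆ X and check whether π^{-1}(V) ∈ τ. V is open in τ_Q iff π^{-1}(V) ∈ τ.
  V = {}: π^{-1}(V) = ∅ ∈ τ ✓.
  V = {[A]}: π^{-1}(V) = {A} ∈ τ ✓.
  V = {[B]}: π^{-1}(V) = {B} ∈ τ ✓.
  V = {[A], [B]}: π^{-1}(V) = {A, B} ∈ τ ✓.
  V = {[C=E]}: π^{-1}(V) = {C, E} ∉ τ ✗.
  V = {[A], [C=E]}: π^{-1}(V) = {A, C, E} ∉ τ ✗.
  V = {[B], [C=E]}: π^{-1}(V) = {B, C, E} ∉ τ ✗.
  V = {[A], [B], [C=E]}: π^{-1}(V) = {A, B, C, E} ∈ τ ✓.
  V = {[D]}: π^{-1}(V) = {D} ∉ τ ✗.
  V = {[A], [D]}: π^{-1}(V) = {A, D} ∉ τ ✗.
  V = {[B], [D]}: π^{-1}(V) = {B, D} ∈ τ ✓.
  V = {[A], [B], [D]}: π^{-1}(V) = {A, B, D} ∈ τ ✓.
  V = {[C=E], [D]}: π^{-1}(V) = {C, D, E} ∉ τ ✗.
  V = {[A], [C=E], [D]}: π^{-1}(V) = {A, C, D, E} ∉ τ ✗.
  V = {[B], [C=E], [D]}: π^{-1}(V) = {B, C, D, E} ∉ τ ✗.
  V = {[A], [B], [C=E], [D]}: π^{-1}(V) = {A, B, C, D, E} ∈ τ ✓.
Open sets in the quotient: τ_Q = {{}, {[A]}, {[B]}, {[A], [B]}, {[A], [B], [C=E]}, {[B], [D]}, {[A], [B], [D]}, {[A], [B], [C=E], [D]}} (8 elements).


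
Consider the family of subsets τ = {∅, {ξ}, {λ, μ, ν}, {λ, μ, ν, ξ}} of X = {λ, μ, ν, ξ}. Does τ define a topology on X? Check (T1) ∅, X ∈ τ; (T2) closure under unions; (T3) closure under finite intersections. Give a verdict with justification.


τ IS a topology on X.

Axiom (T1): ∅ ∈ τ? Yes; X ∈ τ? Yes.
Axiom (T2/T3): check pairwise unions and intersections of members of τ.
All pairwise intersections and unions checked — each lies in τ. Therefore τ satisfies (T1), (T2), (T3): it IS a topology on X.


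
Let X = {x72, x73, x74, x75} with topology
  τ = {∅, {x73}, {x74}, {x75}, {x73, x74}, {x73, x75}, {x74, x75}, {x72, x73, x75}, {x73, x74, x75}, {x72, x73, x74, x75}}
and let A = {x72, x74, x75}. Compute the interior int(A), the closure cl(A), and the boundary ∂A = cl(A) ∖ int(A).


int(A) = {x74, x75}, cl(A) = {x72, x74, x75}, ∂A = {x72}.

Closed sets in (X, τ) are complements of opens:
  closed(X, τ) = {∅, {x72}, {x74}, {x72, x73}, {x72, x74}, {x72, x75}, {x72, x73, x74}, {x72, x73, x75}, {x72, x74, x75}, {x72, x73, x74, x75}}.
int(A) = ⋃ {U ∈ τ : U ⊆ A}. Opens contained in A: ∅, {x74}, {x75}, {x74, x75}.
Taking the union of these: int(A) = {x74, x75}.
cl(A) = ⋂ {C closed : A ⊆ C}. Closed sets containing A: {x72, x74, x75}, {x72, x73, x74, x75}.
Intersecting these: cl(A) = {x72, x74, x75}.
∂A = cl(A) ∖ int(A) = {x72, x74, x75} ∖ {x74, x75} = {x72}.


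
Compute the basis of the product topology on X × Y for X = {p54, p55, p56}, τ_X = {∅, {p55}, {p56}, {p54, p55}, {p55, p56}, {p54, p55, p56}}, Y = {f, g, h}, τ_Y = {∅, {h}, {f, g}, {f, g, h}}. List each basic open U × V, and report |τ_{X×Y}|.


Basis B = {∅ × ∅, {p55} × {h}, {p56} × {h}, {p54, p55} × {h}, {p55} × {f, g}, {p55, p56} × {h}, {p56} × {f, g}, {p54, p55, p56} × {h}, {p55} × {f, g, h}, {p56} × {f, g, h}, {p54, p55} × {f, g}, {p55, p56} × {f, g}, {p54, p55} × {f, g, h}, {p54, p55, p56} × {f, g}, {p55, p56} × {f, g, h}, {p54, p55, p56} × {f, g, h}}; |τ_{X×Y}| = 36.

Enumerate products U × V with U ∈ τ_X, V ∈ τ_Y (deduplicated):
  ∅ × ∅ = {} (∅)
  {p55} × {h} = {(p55,h)}
  {p56} × {h} = {(p56,h)}
  {p54, p55} × {h} = {(p54,h), (p55,h)}
  {p55} × {f, g} = {(p55,f), (p55,g)}
  {p55, p56} × {h} = {(p55,h), (p56,h)}
  {p56} × {f, g} = {(p56,f), (p56,g)}
  {p54, p55, p56} × {h} = {(p54,h), (p55,h), (p56,h)}
  {p55} × {f, g, h} = {(p55,f), (p55,g), (p55,h)}
  {p56} × {f, g, h} = {(p56,f), (p56,g), (p56,h)}
  {p54, p55} × {f, g} = {(p54,f), (p54,g), (p55,f), (p55,g)}
  {p55, p56} × {f, g} = {(p55,f), (p55,g), (p56,f), (p56,g)}
  {p54, p55} × {f, g, h} = {(p54,f), (p54,g), (p54,h), (p55,f), (p55,g), (p55,h)}
  {p54, p55, p56} × {f, g} = {(p54,f), (p54,g), (p55,f), (p55,g), (p56,f), (p56,g)}
  {p55, p56} × {f, g, h} = {(p55,f), (p55,g), (p55,h), (p56,f), (p56,g), (p56,h)}
  {p54, p55, p56} × {f, g, h} = {(p54,f), (p54,g), (p54,h), (p55,f), (p55,g), (p55,h), (p56,f), (p56,g), (p56,h)}
These 16 distinct sets form the basis B.
Close under arbitrary unions to get τ_{X×Y}; counting gives |τ_{X×Y}| = 36.


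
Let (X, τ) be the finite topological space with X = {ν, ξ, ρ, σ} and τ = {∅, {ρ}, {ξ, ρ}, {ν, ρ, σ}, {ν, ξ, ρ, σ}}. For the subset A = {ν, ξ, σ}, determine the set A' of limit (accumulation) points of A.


A' = {ν, σ}

For each x ∈ X, list the open sets U ∈ τ with x ∈ U, then check whether U ∩ (A ∖ {x}) ≠ ∅ for every such U.
  x = ν: opens ∋ x are {ν, ρ, σ}, {ν, ξ, ρ, σ}; each meets A ∖ {ν}, so x IS a limit point.
  x = ξ: open {ξ, ρ} ∋ x has {ξ, ρ} ∩ (A ∖ {ξ}) = ∅, so x is NOT a limit point.
  x = ρ: open {ρ} ∋ x has {ρ} ∩ (A ∖ {ρ}) = ∅, so x is NOT a limit point.
  x = σ: opens ∋ x are {ν, ρ, σ}, {ν, ξ, ρ, σ}; each meets A ∖ {σ}, so x IS a limit point.
Collecting: A' = {ν, σ}.


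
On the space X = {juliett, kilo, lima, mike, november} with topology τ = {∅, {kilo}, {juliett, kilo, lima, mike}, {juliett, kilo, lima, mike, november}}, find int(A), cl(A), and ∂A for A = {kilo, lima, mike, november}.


int(A) = {kilo}, cl(A) = {juliett, kilo, lima, mike, november}, ∂A = {juliett, lima, mike, november}.

Closed sets in (X, τ) are complements of opens:
  closed(X, τ) = {∅, {november}, {juliett, lima, mike, november}, {juliett, kilo, lima, mike, november}}.
int(A) = ⋃ {U ∈ τ : U ⊆ A}. Opens contained in A: ∅, {kilo}.
Taking the union of these: int(A) = {kilo}.
cl(A) = ⋂ {C closed : A ⊆ C}. Closed sets containing A: {juliett, kilo, lima, mike, november}.
Intersecting these: cl(A) = {juliett, kilo, lima, mike, november}.
∂A = cl(A) ∖ int(A) = {juliett, kilo, lima, mike, november} ∖ {kilo} = {juliett, lima, mike, november}.


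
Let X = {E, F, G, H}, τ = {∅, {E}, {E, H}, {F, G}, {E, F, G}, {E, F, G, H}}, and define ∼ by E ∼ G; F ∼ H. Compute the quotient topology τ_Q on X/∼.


X/∼ = {[E=G], [F=H]}; |τ_Q| = 2.

Equivalence classes: [E=G], [F=H].
Quotient map π: X → X/∼ sends E ↦ [E=G], F ↦ [F=H], G ↦ [E=G], H ↦ [F=H].
For each subset V ⊆ X/∼, compute π^{-1}(V) ⊆ X and check whether π^{-1}(V) ∈ τ. V is open in τ_Q iff π^{-1}(V) ∈ τ.
  V = {}: π^{-1}(V) = ∅ ∈ τ ✓.
  V = {[E=G]}: π^{-1}(V) = {E, G} ∉ τ ✗.
  V = {[F=H]}: π^{-1}(V) = {F, H} ∉ τ ✗.
  V = {[E=G], [F=H]}: π^{-1}(V) = {E, F, G, H} ∈ τ ✓.
Open sets in the quotient: τ_Q = {{}, {[E=G], [F=H]}} (2 elements).


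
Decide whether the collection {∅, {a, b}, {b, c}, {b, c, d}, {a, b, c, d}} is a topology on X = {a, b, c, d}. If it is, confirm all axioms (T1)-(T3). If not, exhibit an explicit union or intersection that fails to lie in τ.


τ is NOT a topology on X.

Axiom (T1): ∅ ∈ τ? Yes; X ∈ τ? Yes.
Axiom (T2/T3): check pairwise unions and intersections of members of τ.
Counterexample for (T3): {a, b} ∩ {b, c} = {b} ∉ τ. Therefore τ is NOT a topology.


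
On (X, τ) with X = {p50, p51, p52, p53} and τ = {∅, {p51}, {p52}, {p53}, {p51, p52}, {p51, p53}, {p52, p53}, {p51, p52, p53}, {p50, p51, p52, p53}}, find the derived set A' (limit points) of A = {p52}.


A' = {p50}

For each x ∈ X, list the open sets U ∈ τ with x ∈ U, then check whether U ∩ (A ∖ {x}) ≠ ∅ for every such U.
  x = p50: opens ∋ x are {p50, p51, p52, p53}; each meets A ∖ {p50}, so x IS a limit point.
  x = p51: open {p51} ∋ x has {p51} ∩ (A ∖ {p51}) = ∅, so x is NOT a limit point.
  x = p52: open {p52} ∋ x has {p52} ∩ (A ∖ {p52}) = ∅, so x is NOT a limit point.
  x = p53: open {p53} ∋ x has {p53} ∩ (A ∖ {p53}) = ∅, so x is NOT a limit point.
Collecting: A' = {p50}.


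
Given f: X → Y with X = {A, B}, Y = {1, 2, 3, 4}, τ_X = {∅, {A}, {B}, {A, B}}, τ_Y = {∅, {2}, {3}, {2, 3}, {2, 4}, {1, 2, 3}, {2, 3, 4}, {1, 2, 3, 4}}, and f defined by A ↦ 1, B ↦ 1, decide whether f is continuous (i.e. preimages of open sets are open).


f IS continuous.

Compute f^{-1}(U) for each U ∈ τ_Y:
  U = ∅: f^{-1}(U) = ∅ ∈ τ_X ✓.
  U = {2}: f^{-1}(U) = ∅ ∈ τ_X ✓.
  U = {3}: f^{-1}(U) = ∅ ∈ τ_X ✓.
  U = {2, 3}: f^{-1}(U) = ∅ ∈ τ_X ✓.
  U = {2, 4}: f^{-1}(U) = ∅ ∈ τ_X ✓.
  U = {1, 2, 3}: f^{-1}(U) = {A, B} ∈ τ_X ✓.
  U = {2, 3, 4}: f^{-1}(U) = ∅ ∈ τ_X ✓.
  U = {1, 2, 3, 4}: f^{-1}(U) = {A, B} ∈ τ_X ✓.
Every preimage lies in τ_X, so f IS continuous.


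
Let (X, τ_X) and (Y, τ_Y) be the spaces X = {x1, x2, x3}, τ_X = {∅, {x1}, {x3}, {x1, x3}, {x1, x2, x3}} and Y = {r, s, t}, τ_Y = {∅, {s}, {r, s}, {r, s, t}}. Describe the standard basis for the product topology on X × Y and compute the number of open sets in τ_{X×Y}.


Basis B = {∅ × ∅, {x1} × {s}, {x3} × {s}, {x1} × {r, s}, {x1, x3} × {s}, {x3} × {r, s}, {x1} × {r, s, t}, {x1, x2, x3} × {s}, {x3} × {r, s, t}, {x1, x3} × {r, s}, {x1, x3} × {r, s, t}, {x1, x2, x3} × {r, s}, {x1, x2, x3} × {r, s, t}}; |τ_{X×Y}| = 30.

Enumerate products U × V with U ∈ τ_X, V ∈ τ_Y (deduplicated):
  ∅ × ∅ = {} (∅)
  {x1} × {s} = {(x1,s)}
  {x3} × {s} = {(x3,s)}
  {x1} × {r, s} = {(x1,r), (x1,s)}
  {x1, x3} × {s} = {(x1,s), (x3,s)}
  {x3} × {r, s} = {(x3,r), (x3,s)}
  {x1} × {r, s, t} = {(x1,r), (x1,s), (x1,t)}
  {x1, x2, x3} × {s} = {(x1,s), (x2,s), (x3,s)}
  {x3} × {r, s, t} = {(x3,r), (x3,s), (x3,t)}
  {x1, x3} × {r, s} = {(x1,r), (x1,s), (x3,r), (x3,s)}
  {x1, x3} × {r, s, t} = {(x1,r), (x1,s), (x1,t), (x3,r), (x3,s), (x3,t)}
  {x1, x2, x3} × {r, s} = {(x1,r), (x1,s), (x2,r), (x2,s), (x3,r), (x3,s)}
  {x1, x2, x3} × {r, s, t} = {(x1,r), (x1,s), (x1,t), (x2,r), (x2,s), (x2,t), (x3,r), (x3,s), (x3,t)}
These 13 distinct sets form the basis B.
Close under arbitrary unions to get τ_{X×Y}; counting gives |τ_{X×Y}| = 30.


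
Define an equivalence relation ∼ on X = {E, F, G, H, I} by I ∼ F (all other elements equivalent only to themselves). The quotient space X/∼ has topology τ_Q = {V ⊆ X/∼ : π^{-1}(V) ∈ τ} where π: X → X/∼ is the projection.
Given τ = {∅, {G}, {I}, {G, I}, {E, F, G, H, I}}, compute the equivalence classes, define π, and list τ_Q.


X/∼ = {[E], [F=I], [G], [H]}; |τ_Q| = 3.

Equivalence classes: [E], [F=I], [G], [H].
Quotient map π: X → X/∼ sends E ↦ [E], F ↦ [F=I], G ↦ [G], H ↦ [H], I ↦ [F=I].
For each subset V ⊆ X/∼, compute π^{-1}(V) ⊆ X and check whether π^{-1}(V) ∈ τ. V is open in τ_Q iff π^{-1}(V) ∈ τ.
  V = {}: π^{-1}(V) = ∅ ∈ τ ✓.
  V = {[E]}: π^{-1}(V) = {E} ∉ τ ✗.
  V = {[F=I]}: π^{-1}(V) = {F, I} ∉ τ ✗.
  V = {[E], [F=I]}: π^{-1}(V) = {E, F, I} ∉ τ ✗.
  V = {[G]}: π^{-1}(V) = {G} ∈ τ ✓.
  V = {[E], [G]}: π^{-1}(V) = {E, G} ∉ τ ✗.
  V = {[F=I], [G]}: π^{-1}(V) = {F, G, I} ∉ τ ✗.
  V = {[E], [F=I], [G]}: π^{-1}(V) = {E, F, G, I} ∉ τ ✗.
  V = {[H]}: π^{-1}(V) = {H} ∉ τ ✗.
  V = {[E], [H]}: π^{-1}(V) = {E, H} ∉ τ ✗.
  V = {[F=I], [H]}: π^{-1}(V) = {F, H, I} ∉ τ ✗.
  V = {[E], [F=I], [H]}: π^{-1}(V) = {E, F, H, I} ∉ τ ✗.
  V = {[G], [H]}: π^{-1}(V) = {G, H} ∉ τ ✗.
  V = {[E], [G], [H]}: π^{-1}(V) = {E, G, H} ∉ τ ✗.
  V = {[F=I], [G], [H]}: π^{-1}(V) = {F, G, H, I} ∉ τ ✗.
  V = {[E], [F=I], [G], [H]}: π^{-1}(V) = {E, F, G, H, I} ∈ τ ✓.
Open sets in the quotient: τ_Q = {{}, {[G]}, {[E], [F=I], [G], [H]}} (3 elements).


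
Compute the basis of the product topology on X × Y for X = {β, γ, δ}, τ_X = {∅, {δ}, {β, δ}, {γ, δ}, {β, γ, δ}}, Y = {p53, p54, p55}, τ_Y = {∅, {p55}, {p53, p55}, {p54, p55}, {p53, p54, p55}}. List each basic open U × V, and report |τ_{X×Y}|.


Basis B = {∅ × ∅, {δ} × {p55}, {β, δ} × {p55}, {γ, δ} × {p55}, {δ} × {p53, p55}, {δ} × {p54, p55}, {β, γ, δ} × {p55}, {δ} × {p53, p54, p55}, {β, δ} × {p53, p55}, {β, δ} × {p54, p55}, {γ, δ} × {p53, p55}, {γ, δ} × {p54, p55}, {β, δ} × {p53, p54, p55}, {β, γ, δ} × {p53, p55}, {β, γ, δ} × {p54, p55}, {γ, δ} × {p53, p54, p55}, {β, γ, δ} × {p53, p54, p55}}; |τ_{X×Y}| = 48.

Enumerate products U × V with U ∈ τ_X, V ∈ τ_Y (deduplicated):
  ∅ × ∅ = {} (∅)
  {δ} × {p55} = {(δ,p55)}
  {β, δ} × {p55} = {(β,p55), (δ,p55)}
  {γ, δ} × {p55} = {(γ,p55), (δ,p55)}
  {δ} × {p53, p55} = {(δ,p53), (δ,p55)}
  {δ} × {p54, p55} = {(δ,p54), (δ,p55)}
  {β, γ, δ} × {p55} = {(β,p55), (γ,p55), (δ,p55)}
  {δ} × {p53, p54, p55} = {(δ,p53), (δ,p54), (δ,p55)}
  {β, δ} × {p53, p55} = {(β,p53), (β,p55), (δ,p53), (δ,p55)}
  {β, δ} × {p54, p55} = {(β,p54), (β,p55), (δ,p54), (δ,p55)}
  {γ, δ} × {p53, p55} = {(γ,p53), (γ,p55), (δ,p53), (δ,p55)}
  {γ, δ} × {p54, p55} = {(γ,p54), (γ,p55), (δ,p54), (δ,p55)}
  {β, δ} × {p53, p54, p55} = {(β,p53), (β,p54), (β,p55), (δ,p53), (δ,p54), (δ,p55)}
  {β, γ, δ} × {p53, p55} = {(β,p53), (β,p55), (γ,p53), (γ,p55), (δ,p53), (δ,p55)}
  {β, γ, δ} × {p54, p55} = {(β,p54), (β,p55), (γ,p54), (γ,p55), (δ,p54), (δ,p55)}
  {γ, δ} × {p53, p54, p55} = {(γ,p53), (γ,p54), (γ,p55), (δ,p53), (δ,p54), (δ,p55)}
  {β, γ, δ} × {p53, p54, p55} = {(β,p53), (β,p54), (β,p55), (γ,p53), (γ,p54), (γ,p55), (δ,p53), (δ,p54), (δ,p55)}
These 17 distinct sets form the basis B.
Close under arbitrary unions to get τ_{X×Y}; counting gives |τ_{X×Y}| = 48.


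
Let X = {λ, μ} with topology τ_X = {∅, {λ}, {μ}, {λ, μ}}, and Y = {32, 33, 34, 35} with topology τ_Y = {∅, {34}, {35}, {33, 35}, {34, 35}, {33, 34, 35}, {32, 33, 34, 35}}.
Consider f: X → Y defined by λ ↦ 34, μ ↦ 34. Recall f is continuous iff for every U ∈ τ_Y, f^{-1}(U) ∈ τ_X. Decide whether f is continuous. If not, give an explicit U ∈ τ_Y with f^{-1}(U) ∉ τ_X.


f IS continuous.

Compute f^{-1}(U) for each U ∈ τ_Y:
  U = ∅: f^{-1}(U) = ∅ ∈ τ_X ✓.
  U = {34}: f^{-1}(U) = {λ, μ} ∈ τ_X ✓.
  U = {35}: f^{-1}(U) = ∅ ∈ τ_X ✓.
  U = {33, 35}: f^{-1}(U) = ∅ ∈ τ_X ✓.
  U = {34, 35}: f^{-1}(U) = {λ, μ} ∈ τ_X ✓.
  U = {33, 34, 35}: f^{-1}(U) = {λ, μ} ∈ τ_X ✓.
  U = {32, 33, 34, 35}: f^{-1}(U) = {λ, μ} ∈ τ_X ✓.
Every preimage lies in τ_X, so f IS continuous.


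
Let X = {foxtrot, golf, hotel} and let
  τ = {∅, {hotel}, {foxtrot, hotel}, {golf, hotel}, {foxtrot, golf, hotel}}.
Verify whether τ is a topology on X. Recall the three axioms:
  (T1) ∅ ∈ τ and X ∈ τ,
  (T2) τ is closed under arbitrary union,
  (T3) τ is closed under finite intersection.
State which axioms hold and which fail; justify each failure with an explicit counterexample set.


τ IS a topology on X.

Axiom (T1): ∅ ∈ τ? Yes; X ∈ τ? Yes.
Axiom (T2/T3): check pairwise unions and intersections of members of τ.
All pairwise intersections and unions checked — each lies in τ. Therefore τ satisfies (T1), (T2), (T3): it IS a topology on X.


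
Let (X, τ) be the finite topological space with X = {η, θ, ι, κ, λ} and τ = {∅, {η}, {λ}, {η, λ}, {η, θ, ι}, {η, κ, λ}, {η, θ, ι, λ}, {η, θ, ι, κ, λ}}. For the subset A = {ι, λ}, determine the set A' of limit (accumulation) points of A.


A' = {θ, κ}

For each x ∈ X, list the open sets U ∈ τ with x ∈ U, then check whether U ∩ (A ∖ {x}) ≠ ∅ for every such U.
  x = η: open {η} ∋ x has {η} ∩ (A ∖ {η}) = ∅, so x is NOT a limit point.
  x = θ: opens ∋ x are {η, θ, ι}, {η, θ, ι, λ}, {η, θ, ι, κ, λ}; each meets A ∖ {θ}, so x IS a limit point.
  x = ι: open {η, θ, ι} ∋ x has {η, θ, ι} ∩ (A ∖ {ι}) = ∅, so x is NOT a limit point.
  x = κ: opens ∋ x are {η, κ, λ}, {η, θ, ι, κ, λ}; each meets A ∖ {κ}, so x IS a limit point.
  x = λ: open {λ} ∋ x has {λ} ∩ (A ∖ {λ}) = ∅, so x is NOT a limit point.
Collecting: A' = {θ, κ}.


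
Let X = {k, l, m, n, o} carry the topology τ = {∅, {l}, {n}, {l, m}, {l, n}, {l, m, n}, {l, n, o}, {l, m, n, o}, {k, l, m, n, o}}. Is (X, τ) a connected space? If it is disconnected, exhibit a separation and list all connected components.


(X, τ) is connected.

Find clopen sets (U ∈ τ with X ∖ U ∈ τ):
  U = ∅, X ∖ U = {k, l, m, n, o} — both open, so U is clopen.
  U = {k, l, m, n, o}, X ∖ U = ∅ — both open, so U is clopen.
Only trivial clopens (∅ and X) exist, so (X, τ) is connected.
Compute connected components by grouping points that agree on all clopens:
  component: {k, l, m, n, o}


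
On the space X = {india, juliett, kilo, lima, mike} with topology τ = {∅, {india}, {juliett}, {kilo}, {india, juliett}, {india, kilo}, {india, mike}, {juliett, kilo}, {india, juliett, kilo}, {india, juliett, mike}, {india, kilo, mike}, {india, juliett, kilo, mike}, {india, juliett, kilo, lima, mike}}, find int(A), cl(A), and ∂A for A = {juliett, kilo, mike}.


int(A) = {juliett, kilo}, cl(A) = {juliett, kilo, lima, mike}, ∂A = {lima, mike}.

Closed sets in (X, τ) are complements of opens:
  closed(X, τ) = {∅, {lima}, {juliett, lima}, {kilo, lima}, {lima, mike}, {india, lima, mike}, {juliett, kilo, lima}, {juliett, lima, mike}, {kilo, lima, mike}, {india, juliett, lima, mike}, {india, kilo, lima, mike}, {juliett, kilo, lima, mike}, {india, juliett, kilo, lima, mike}}.
int(A) = ⋃ {U ∈ τ : U ⊆ A}. Opens contained in A: ∅, {juliett}, {kilo}, {juliett, kilo}.
Taking the union of these: int(A) = {juliett, kilo}.
cl(A) = ⋂ {C closed : A ⊆ C}. Closed sets containing A: {juliett, kilo, lima, mike}, {india, juliett, kilo, lima, mike}.
Intersecting these: cl(A) = {juliett, kilo, lima, mike}.
∂A = cl(A) ∖ int(A) = {juliett, kilo, lima, mike} ∖ {juliett, kilo} = {lima, mike}.


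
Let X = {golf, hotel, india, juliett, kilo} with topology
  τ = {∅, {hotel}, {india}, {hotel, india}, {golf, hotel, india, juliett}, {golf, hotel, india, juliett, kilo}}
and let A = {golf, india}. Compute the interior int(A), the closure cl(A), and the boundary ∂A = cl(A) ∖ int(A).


int(A) = {india}, cl(A) = {golf, india, juliett, kilo}, ∂A = {golf, juliett, kilo}.

Closed sets in (X, τ) are complements of opens:
  closed(X, τ) = {∅, {kilo}, {golf, juliett, kilo}, {golf, hotel, juliett, kilo}, {golf, india, juliett, kilo}, {golf, hotel, india, juliett, kilo}}.
int(A) = ⋃ {U ∈ τ : U ⊆ A}. Opens contained in A: ∅, {india}.
Taking the union of these: int(A) = {india}.
cl(A) = ⋂ {C closed : A ⊆ C}. Closed sets containing A: {golf, india, juliett, kilo}, {golf, hotel, india, juliett, kilo}.
Intersecting these: cl(A) = {golf, india, juliett, kilo}.
∂A = cl(A) ∖ int(A) = {golf, india, juliett, kilo} ∖ {india} = {golf, juliett, kilo}.


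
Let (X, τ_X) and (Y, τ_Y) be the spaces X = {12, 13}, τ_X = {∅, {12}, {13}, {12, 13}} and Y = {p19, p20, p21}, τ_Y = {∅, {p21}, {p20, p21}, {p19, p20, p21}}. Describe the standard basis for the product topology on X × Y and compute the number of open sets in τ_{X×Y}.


Basis B = {∅ × ∅, {12} × {p21}, {13} × {p21}, {12} × {p20, p21}, {12, 13} × {p21}, {13} × {p20, p21}, {12} × {p19, p20, p21}, {13} × {p19, p20, p21}, {12, 13} × {p20, p21}, {12, 13} × {p19, p20, p21}}; |τ_{X×Y}| = 16.

Enumerate products U × V with U ∈ τ_X, V ∈ τ_Y (deduplicated):
  ∅ × ∅ = {} (∅)
  {12} × {p21} = {(12,p21)}
  {13} × {p21} = {(13,p21)}
  {12} × {p20, p21} = {(12,p20), (12,p21)}
  {12, 13} × {p21} = {(12,p21), (13,p21)}
  {13} × {p20, p21} = {(13,p20), (13,p21)}
  {12} × {p19, p20, p21} = {(12,p19), (12,p20), (12,p21)}
  {13} × {p19, p20, p21} = {(13,p19), (13,p20), (13,p21)}
  {12, 13} × {p20, p21} = {(12,p20), (12,p21), (13,p20), (13,p21)}
  {12, 13} × {p19, p20, p21} = {(12,p19), (12,p20), (12,p21), (13,p19), (13,p20), (13,p21)}
These 10 distinct sets form the basis B.
Close under arbitrary unions to get τ_{X×Y}; counting gives |τ_{X×Y}| = 16.


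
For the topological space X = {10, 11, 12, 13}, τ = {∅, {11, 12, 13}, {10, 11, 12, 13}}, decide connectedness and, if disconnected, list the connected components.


(X, τ) is connected.

Find clopen sets (U ∈ τ with X ∖ U ∈ τ):
  U = ∅, X ∖ U = {10, 11, 12, 13} — both open, so U is clopen.
  U = {10, 11, 12, 13}, X ∖ U = ∅ — both open, so U is clopen.
Only trivial clopens (∅ and X) exist, so (X, τ) is connected.
Compute connected components by grouping points that agree on all clopens:
  component: {10, 11, 12, 13}


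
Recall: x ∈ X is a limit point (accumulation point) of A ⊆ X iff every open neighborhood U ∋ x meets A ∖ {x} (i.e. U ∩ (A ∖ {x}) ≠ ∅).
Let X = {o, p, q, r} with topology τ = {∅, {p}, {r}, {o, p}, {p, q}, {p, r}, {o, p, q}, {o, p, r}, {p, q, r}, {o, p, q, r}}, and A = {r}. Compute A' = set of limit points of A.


A' = ∅

For each x ∈ X, list the open sets U ∈ τ with x ∈ U, then check whether U ∩ (A ∖ {x}) ≠ ∅ for every such U.
  x = o: open {o, p} ∋ x has {o, p} ∩ (A ∖ {o}) = ∅, so x is NOT a limit point.
  x = p: open {p} ∋ x has {p} ∩ (A ∖ {p}) = ∅, so x is NOT a limit point.
  x = q: open {p, q} ∋ x has {p, q} ∩ (A ∖ {q}) = ∅, so x is NOT a limit point.
  x = r: open {r} ∋ x has {r} ∩ (A ∖ {r}) = ∅, so x is NOT a limit point.
Collecting: A' = ∅.


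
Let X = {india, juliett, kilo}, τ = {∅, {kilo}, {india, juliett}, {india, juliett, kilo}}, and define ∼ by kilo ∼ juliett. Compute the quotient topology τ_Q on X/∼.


X/∼ = {[india], [juliett=kilo]}; |τ_Q| = 2.

Equivalence classes: [india], [juliett=kilo].
Quotient map π: X → X/∼ sends india ↦ [india], juliett ↦ [juliett=kilo], kilo ↦ [juliett=kilo].
For each subset V ⊆ X/∼, compute π^{-1}(V) ⊆ X and check whether π^{-1}(V) ∈ τ. V is open in τ_Q iff π^{-1}(V) ∈ τ.
  V = {}: π^{-1}(V) = ∅ ∈ τ ✓.
  V = {[india]}: π^{-1}(V) = {india} ∉ τ ✗.
  V = {[juliett=kilo]}: π^{-1}(V) = {juliett, kilo} ∉ τ ✗.
  V = {[india], [juliett=kilo]}: π^{-1}(V) = {india, juliett, kilo} ∈ τ ✓.
Open sets in the quotient: τ_Q = {{}, {[india], [juliett=kilo]}} (2 elements).


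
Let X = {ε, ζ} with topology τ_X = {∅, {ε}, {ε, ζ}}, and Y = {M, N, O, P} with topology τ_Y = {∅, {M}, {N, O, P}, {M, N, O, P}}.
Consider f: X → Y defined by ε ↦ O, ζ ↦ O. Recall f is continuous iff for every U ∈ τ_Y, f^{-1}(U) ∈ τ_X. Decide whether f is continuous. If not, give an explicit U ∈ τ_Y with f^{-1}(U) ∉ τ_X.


f IS continuous.

Compute f^{-1}(U) for each U ∈ τ_Y:
  U = ∅: f^{-1}(U) = ∅ ∈ τ_X ✓.
  U = {M}: f^{-1}(U) = ∅ ∈ τ_X ✓.
  U = {N, O, P}: f^{-1}(U) = {ε, ζ} ∈ τ_X ✓.
  U = {M, N, O, P}: f^{-1}(U) = {ε, ζ} ∈ τ_X ✓.
Every preimage lies in τ_X, so f IS continuous.


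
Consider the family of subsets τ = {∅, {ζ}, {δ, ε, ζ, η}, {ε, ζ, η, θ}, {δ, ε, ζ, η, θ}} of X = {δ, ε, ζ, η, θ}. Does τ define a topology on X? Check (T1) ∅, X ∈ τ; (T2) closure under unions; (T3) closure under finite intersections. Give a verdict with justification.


τ is NOT a topology on X.

Axiom (T1): ∅ ∈ τ? Yes; X ∈ τ? Yes.
Axiom (T2/T3): check pairwise unions and intersections of members of τ.
Counterexample for (T3): {δ, ε, ζ, η} ∩ {ε, ζ, η, θ} = {ε, ζ, η} ∉ τ. Therefore τ is NOT a topology.


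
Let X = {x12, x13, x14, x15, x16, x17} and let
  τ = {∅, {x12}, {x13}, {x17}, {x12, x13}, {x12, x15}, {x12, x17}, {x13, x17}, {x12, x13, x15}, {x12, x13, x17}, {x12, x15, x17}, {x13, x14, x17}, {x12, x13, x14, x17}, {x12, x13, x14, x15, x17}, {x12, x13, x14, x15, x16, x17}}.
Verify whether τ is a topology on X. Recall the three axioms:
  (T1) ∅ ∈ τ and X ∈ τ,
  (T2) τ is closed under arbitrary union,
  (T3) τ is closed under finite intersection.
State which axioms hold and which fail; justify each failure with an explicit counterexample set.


τ is NOT a topology on X.

Axiom (T1): ∅ ∈ τ? Yes; X ∈ τ? Yes.
Axiom (T2/T3): check pairwise unions and intersections of members of τ.
Counterexample for (T2): {x13} ∪ {x12, x15, x17} = {x12, x13, x15, x17} ∉ τ. Therefore τ is NOT a topology.


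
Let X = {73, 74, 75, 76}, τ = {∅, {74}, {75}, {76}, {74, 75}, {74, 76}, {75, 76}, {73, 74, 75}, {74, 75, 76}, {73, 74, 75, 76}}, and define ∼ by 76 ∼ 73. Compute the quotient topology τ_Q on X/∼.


X/∼ = {[73=76], [74], [75]}; |τ_Q| = 5.

Equivalence classes: [73=76], [74], [75].
Quotient map π: X → X/∼ sends 73 ↦ [73=76], 74 ↦ [74], 75 ↦ [75], 76 ↦ [73=76].
For each subset V ⊆ X/∼, compute π^{-1}(V) ⊆ X and check whether π^{-1}(V) ∈ τ. V is open in τ_Q iff π^{-1}(V) ∈ τ.
  V = {}: π^{-1}(V) = ∅ ∈ τ ✓.
  V = {[73=76]}: π^{-1}(V) = {73, 76} ∉ τ ✗.
  V = {[74]}: π^{-1}(V) = {74} ∈ τ ✓.
  V = {[73=76], [74]}: π^{-1}(V) = {73, 74, 76} ∉ τ ✗.
  V = {[75]}: π^{-1}(V) = {75} ∈ τ ✓.
  V = {[73=76], [75]}: π^{-1}(V) = {73, 75, 76} ∉ τ ✗.
  V = {[74], [75]}: π^{-1}(V) = {74, 75} ∈ τ ✓.
  V = {[73=76], [74], [75]}: π^{-1}(V) = {73, 74, 75, 76} ∈ τ ✓.
Open sets in the quotient: τ_Q = {{}, {[74]}, {[75]}, {[74], [75]}, {[73=76], [74], [75]}} (5 elements).
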